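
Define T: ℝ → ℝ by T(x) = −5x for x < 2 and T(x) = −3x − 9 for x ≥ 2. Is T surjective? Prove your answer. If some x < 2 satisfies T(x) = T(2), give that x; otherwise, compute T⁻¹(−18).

Both pieces are strictly decreasing (slopes −5 and −3), so each is injective on its own interval.
The left piece maps (−∞, 2) onto (−10, ∞); the right piece maps [2, ∞) onto (−∞, −15].
The union (−10, ∞) ∪ (−∞, −15] omits the interval between −10 and −15; in particular −10 has no preimage. So T is not surjective.
Because the two images are disjoint, no x < 2 has T(x) = T(2), so we compute T⁻¹(−18): −18 lies in (−∞, −15], so solve −3x − 9 = −18: x = (−18 + 9)/(−3) = 3.

3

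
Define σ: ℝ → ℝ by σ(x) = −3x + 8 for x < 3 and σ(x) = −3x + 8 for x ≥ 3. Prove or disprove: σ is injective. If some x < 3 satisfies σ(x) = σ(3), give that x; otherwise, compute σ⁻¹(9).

-1/3

Both pieces are strictly decreasing (slopes −3 and −3), so each is injective on its own interval.
The left piece maps (−∞, 3) onto (−1, ∞); the right piece maps [3, ∞) onto (−∞, −1].
These images are disjoint, so no value is attained by both pieces. So σ is injective.
Because the two images are disjoint, no x < 3 has σ(x) = σ(3), so we compute σ⁻¹(9): 9 lies in (−1, ∞), so solve −3x + 8 = 9: x = (9 − 8)/(−3) = −1/3.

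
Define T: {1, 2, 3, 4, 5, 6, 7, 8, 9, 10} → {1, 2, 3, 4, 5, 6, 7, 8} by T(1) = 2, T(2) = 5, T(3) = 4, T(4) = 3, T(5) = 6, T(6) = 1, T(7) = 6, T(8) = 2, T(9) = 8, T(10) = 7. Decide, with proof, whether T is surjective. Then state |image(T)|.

8

Every element of the codomain has a preimage: 1 = T(6), 2 = T(1), 3 = T(4), 4 = T(3), 5 = T(2), 6 = T(5), 7 = T(10), 8 = T(9).
Hence T is surjective.
The image of T is {1, 2, 3, 4, 5, 6, 7, 8}, which has 8 elements.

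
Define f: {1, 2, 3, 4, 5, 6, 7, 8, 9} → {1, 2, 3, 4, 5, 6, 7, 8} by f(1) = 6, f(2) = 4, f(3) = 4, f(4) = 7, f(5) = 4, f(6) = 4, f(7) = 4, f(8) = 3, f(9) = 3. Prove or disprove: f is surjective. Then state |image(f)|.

No element maps to 1, so f is not surjective.
The image of f is {3, 4, 6, 7}, which has 4 elements.

4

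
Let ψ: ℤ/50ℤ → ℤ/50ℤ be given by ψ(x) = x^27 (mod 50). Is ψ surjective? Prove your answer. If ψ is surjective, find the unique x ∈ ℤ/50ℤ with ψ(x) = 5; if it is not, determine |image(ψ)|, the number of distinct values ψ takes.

ψ(0) = 0^27 = 0.
ψ(10): Repeated squaring mod 50: 10^1 ≡ 10, 10^2 ≡ 10² = 100 ≡ 0, 10^4 ≡ 0² = 0, 10^8 ≡ 0² = 0, 10^16 ≡ 0² = 0. Since 27 = 16 + 8 + 2 + 1, 10^27 ≡ 0·0·0·10: 0·0 = 0, then 0·0 = 0, then 0·10 = 0. So 10^27 ≡ 0 (mod 50).
So ψ(0) = ψ(10) = 0 while 0 ≠ 10, hence ψ is not injective.
A non-injective map from the 50-element set ℤ/50ℤ to itself takes at most 49 distinct values, so it cannot be surjective. Therefore ψ is not surjective.
Since ψ is not surjective, we determine |image(ψ)|. Computing x^27 mod 50 for each x (by repeated squaring, reducing mod 50 at every step), the values ψ(0), ψ(1), …, ψ(49) are: 0, 1, 28, 37, 34, 25, 36, 43, 2, 19, 0, 21, 8, 17, 4, 25, 6, 23, 32, 39, 0, 41, 38, 47, 24, 25, 26, 3, 12, 9, 0, 11, 18, 27, 44, 25, 46, 33, 42, 29, 0, 31, 48, 7, 14, 25, 16, 13, 22, 49.
The distinct values are {0, 1, 2, 3, 4, 6, 7, 8, 9, 11, 12, 13, 14, 16, 17, 18, 19, 21, 22, 23, 24, 25, 26, 27, 28, 29, 31, 32, 33, 34, 36, 37, 38, 39, 41, 42, 43, 44, 46, 47, 48, 49}; there are 42 of them.

42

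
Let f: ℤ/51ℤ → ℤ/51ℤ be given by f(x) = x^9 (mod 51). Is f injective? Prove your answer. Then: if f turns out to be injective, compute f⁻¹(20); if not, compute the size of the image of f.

Computing x^9 mod 51 for each x (by repeated squaring, reducing mod 51 at every step), the values f(0), f(1), …, f(50) are: 0, 1, 2, 48, 4, 29, 45, 10, 8, 9, 7, 23, 39, 13, 20, 15, 16, 17, 18, 19, 14, 21, 46, 11, 27, 25, 26, 24, 40, 5, 30, 37, 32, 33, 34, 35, 36, 31, 38, 12, 28, 44, 42, 43, 41, 6, 22, 47, 3, 49, 50.
Every element of ℤ/51ℤ appears exactly once in this list, so f is a bijection, and in particular injective.
Since f is injective, we read off the preimage of 20 from the same table: f(14) = 20, so f⁻¹(20) = 14.

14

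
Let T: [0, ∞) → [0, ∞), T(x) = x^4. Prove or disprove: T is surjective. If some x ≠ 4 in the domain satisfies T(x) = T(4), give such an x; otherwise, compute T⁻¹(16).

For any y ∈ [0, ∞), x = y^{1/4} ∈ [0, ∞) gives T(x) = y, so T is surjective.
Since x ↦ x^4 is strictly increasing on [0, ∞), it is injective there, so no x ≠ 4 in the domain has T(x) = T(4). We therefore compute T⁻¹(16) = 16^{1/4} = 2 (indeed 2^4 = 16).

2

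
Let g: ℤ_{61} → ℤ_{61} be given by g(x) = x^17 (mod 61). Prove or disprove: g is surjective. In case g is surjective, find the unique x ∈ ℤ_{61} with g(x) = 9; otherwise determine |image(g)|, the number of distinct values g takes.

58

Since 61 is prime, the nonzero elements of ℤ_{61} form a cyclic group of order 60.
As gcd(17, 60) = 1, raising to the 17th power is a bijection on this group: if u^17 ≡ v^17 then (uv^{−1})^17 = 1, and the only element of order dividing gcd(17, 60) = 1 is 1, so u = v.
With g(0) = 0 this makes g injective on all of ℤ_{61}, hence bijective (finite equal-size domain and codomain). In particular g is surjective.
Since g is surjective, we find the preimage of 9. The inverse of x ↦ x^17 on (ℤ_{61})^× is x ↦ x^53, because 17·53 = 901 = 15·60 + 1 ≡ 1 (mod 60) and x^{60} = 1 for x ≠ 0 (Fermat). So g⁻¹(9) = 9^53 mod 61.
Repeated squaring mod 61: 9^1 ≡ 9, 9^2 ≡ 9² = 81 ≡ 20, 9^4 ≡ 20² = 400 ≡ 34, 9^8 ≡ 34² = 1156 ≡ 58, 9^16 ≡ 58² = 3364 ≡ 9, 9^32 ≡ 9² = 81 ≡ 20. Since 53 = 32 + 16 + 4 + 1, 9^53 ≡ 20·9·34·9: 20·9 = 180 ≡ 58, then 58·34 = 1972 ≡ 20, then 20·9 = 180 ≡ 58. So 9^53 ≡ 58 (mod 61).
Hence g⁻¹(9) = 58.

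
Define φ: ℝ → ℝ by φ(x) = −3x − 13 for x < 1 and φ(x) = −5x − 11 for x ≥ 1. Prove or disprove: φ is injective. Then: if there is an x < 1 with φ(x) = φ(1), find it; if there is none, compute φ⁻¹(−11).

Both pieces are strictly decreasing (slopes −3 and −5), so each is injective on its own interval.
The left piece maps (−∞, 1) onto (−16, ∞); the right piece maps [1, ∞) onto (−∞, −16].
These images are disjoint, so no value is attained by both pieces. Thus φ is injective.
Because the two images are disjoint, no x < 1 has φ(x) = φ(1), so we compute φ⁻¹(−11): −11 lies in (−16, ∞), so solve −3x − 13 = −11: x = (−11 + 13)/(−3) = −2/3.

-2/3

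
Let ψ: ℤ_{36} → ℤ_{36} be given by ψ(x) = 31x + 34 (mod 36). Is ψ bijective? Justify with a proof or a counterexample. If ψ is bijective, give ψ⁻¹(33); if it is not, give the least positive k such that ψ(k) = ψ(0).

Recall: ψ is injective if ψ(a) = ψ(b) implies a = b.
Suppose ψ(a) = ψ(b) in ℤ_{36}. Then 31a + 34 ≡ 31b + 34 (mod 36), therefore 31(a − b) ≡ 0 (mod 36).
Since gcd(31, 36) = 1, 31 is invertible modulo 36, therefore a − b ≡ 0 (mod 36), i.e. a = b.
We now compute 31⁻¹ mod 36 explicitly. Euclid's algorithm: 36 = 1·31 + 5, 31 = 6·5 + 1; back-substituting gives 1 = 7·31 − 6·36, so 31⁻¹ ≡ 7 (mod 36).
Then y ↦ 7(y − 34) is a two-sided inverse to ψ, so every y ∈ ℤ_{36} has a preimage.
Hence ψ is bijective.
Since ψ is bijective, we compute ψ⁻¹(33): solve 31x + 34 ≡ 33 (mod 36), i.e. 31x ≡ 35 (mod 36).
Multiplying by 31⁻¹ = 7 gives x ≡ 7·35 = 245 = 6·36 + 29 ≡ 29 (mod 36).
Check: ψ(29) = 31·29 + 34 = 933 = 25·36 + 33 ≡ 33 (mod 36).

29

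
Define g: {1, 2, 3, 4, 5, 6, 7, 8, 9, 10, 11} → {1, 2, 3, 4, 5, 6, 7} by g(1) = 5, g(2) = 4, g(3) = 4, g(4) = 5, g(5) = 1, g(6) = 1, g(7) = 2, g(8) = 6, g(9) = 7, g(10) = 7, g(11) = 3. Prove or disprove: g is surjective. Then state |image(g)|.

7

Every element of the codomain has a preimage: 1 = g(5), 2 = g(7), 3 = g(11), 4 = g(2), 5 = g(1), 6 = g(8), 7 = g(9).
Thus g is surjective.
The image of g is {1, 2, 3, 4, 5, 6, 7}, which has 7 elements.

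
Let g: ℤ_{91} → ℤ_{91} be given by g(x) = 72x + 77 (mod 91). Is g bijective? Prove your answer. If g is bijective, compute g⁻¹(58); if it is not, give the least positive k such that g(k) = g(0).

1

Recall that injectivity means: for all s, t in the domain, g(s) = g(t) implies s = t.
If g(s) = g(t), then 72s ≡ 72t (mod 91). Because gcd(72, 91) = 1, we may cancel 72 to get s ≡ t (mod 91).
We now compute 72⁻¹ mod 91 explicitly. Euclid's algorithm: 91 = 1·72 + 19, 72 = 3·19 + 15, 19 = 1·15 + 4, 15 = 3·4 + 3, 4 = 1·3 + 1; back-substituting gives 1 = 67·72 − 53·91, so 72⁻¹ ≡ 67 (mod 91).
For any y ∈ ℤ_{91}, x = 67(y − 77) mod 91 satisfies g(x) = 72·67(y − 77) + 77 ≡ y (since 72·67 ≡ 1 mod 91). So every y has a preimage.
Thus g is bijective.
Since g is bijective, we find g⁻¹(58): we need 72x ≡ 58 − 77 ≡ 72 (mod 91). Using 72⁻¹ = 67: x ≡ 67·72 = 4824 = 53·91 + 1, so x = 1.
Check: g(1) = 72·1 + 77 = 149 = 1·91 + 58 ≡ 58 (mod 91).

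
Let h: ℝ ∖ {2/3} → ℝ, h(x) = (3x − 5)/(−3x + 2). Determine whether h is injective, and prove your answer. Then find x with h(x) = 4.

Suppose h(u) = h(v). Cross-multiplying: (3u − 5)(−3v + 2) = (3v − 5)(−3u + 2).
Expanding both sides and cancelling the symmetric terms leaves −9·(u − v) = 0. Since −9 ≠ 0, u = v. Therefore h is injective.
Solving h(x) = 4: cross-multiplying gives 3x − 5 = 4(−3x + 2), which rearranges to 15x = 13, so x = 13/15.

13/15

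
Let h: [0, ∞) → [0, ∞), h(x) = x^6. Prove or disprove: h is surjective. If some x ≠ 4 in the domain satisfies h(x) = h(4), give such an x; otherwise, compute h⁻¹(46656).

6

For any y ∈ [0, ∞), x = y^{1/6} ∈ [0, ∞) gives h(x) = y, so h is surjective.
Since x ↦ x^6 is strictly increasing on [0, ∞), it is injective there, so no x ≠ 4 in the domain has h(x) = h(4). We therefore compute h⁻¹(46656) = 46656^{1/6} = 6 (indeed 6^6 = 46656).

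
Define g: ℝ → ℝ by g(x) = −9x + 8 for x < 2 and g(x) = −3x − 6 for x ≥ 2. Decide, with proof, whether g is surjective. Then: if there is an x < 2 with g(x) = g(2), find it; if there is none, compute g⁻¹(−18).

Both pieces are strictly decreasing (slopes −9 and −3), so each is injective on its own interval.
The left piece maps (−∞, 2) onto (−10, ∞); the right piece maps [2, ∞) onto (−∞, −12].
The union (−10, ∞) ∪ (−∞, −12] omits the interval between −10 and −12; in particular −10 has no preimage. So g is not surjective.
Because the two images are disjoint, no x < 2 has g(x) = g(2), so we compute g⁻¹(−18): −18 lies in (−∞, −12], so solve −3x − 6 = −18: x = (−18 + 6)/(−3) = 4.

4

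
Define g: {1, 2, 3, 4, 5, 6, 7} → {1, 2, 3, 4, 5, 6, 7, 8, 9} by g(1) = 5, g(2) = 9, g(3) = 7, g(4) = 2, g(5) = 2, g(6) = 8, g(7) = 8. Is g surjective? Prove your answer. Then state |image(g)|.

No element maps to 1, so g is not surjective.
The image of g is {2, 5, 7, 8, 9}, which has 5 elements.

5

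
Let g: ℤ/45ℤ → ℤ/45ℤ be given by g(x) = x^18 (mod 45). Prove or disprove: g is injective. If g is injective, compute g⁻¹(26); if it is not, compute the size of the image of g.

6

g(1) = 1^18 = 1.
g(4): Repeated squaring mod 45: 4^1 ≡ 4, 4^2 ≡ 4² = 16, 4^4 ≡ 16² = 256 ≡ 31, 4^8 ≡ 31² = 961 ≡ 16, 4^16 ≡ 16² = 256 ≡ 31. Since 18 = 16 + 2, 4^18 ≡ 31·16: 31·16 = 496 ≡ 1. So 4^18 ≡ 1 (mod 45).
So g(1) = g(4) = 1 while 1 ≠ 4, hence g is not injective.
Since g is not injective, we determine |image(g)|. Computing x^18 mod 45 for each x (by repeated squaring, reducing mod 45 at every step), the values g(0), g(1), …, g(44) are: 0, 1, 19, 9, 1, 10, 36, 19, 19, 36, 10, 1, 9, 19, 1, 0, 1, 19, 9, 1, 10, 36, 19, 19, 36, 10, 1, 9, 19, 1, 0, 1, 19, 9, 1, 10, 36, 19, 19, 36, 10, 1, 9, 19, 1.
The distinct values are {0, 1, 9, 10, 19, 36}; there are 6 of them.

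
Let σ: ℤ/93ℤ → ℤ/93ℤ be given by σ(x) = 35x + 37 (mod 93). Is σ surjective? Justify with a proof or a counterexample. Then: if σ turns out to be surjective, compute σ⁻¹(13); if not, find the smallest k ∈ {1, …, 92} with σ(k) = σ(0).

Since gcd(35, 93) = 1, 35 is invertible modulo 93. Euclid's algorithm: 93 = 2·35 + 23, 35 = 1·23 + 12, 23 = 1·12 + 11, 12 = 1·11 + 1; back-substituting gives 1 = 8·35 − 3·93, so 35⁻¹ ≡ 8 (mod 93).
Then y ↦ 8(y − 37) is a two-sided inverse to σ, so every y ∈ ℤ/93ℤ has a preimage.
Therefore σ is surjective.
Since σ is surjective, we compute σ⁻¹(13): solve 35x + 37 ≡ 13 (mod 93), i.e. 35x ≡ 69 (mod 93).
Multiplying by 35⁻¹ = 8 gives x ≡ 8·69 = 552 = 5·93 + 87 ≡ 87 (mod 93).
Check: σ(87) = 35·87 + 37 = 3082 = 33·93 + 13 ≡ 13 (mod 93).

87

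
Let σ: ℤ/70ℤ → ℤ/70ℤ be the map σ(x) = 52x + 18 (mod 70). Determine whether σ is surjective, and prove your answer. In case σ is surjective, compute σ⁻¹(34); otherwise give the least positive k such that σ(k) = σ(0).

35

Recall that σ is surjective if every y in the codomain equals σ(x) for some x in the domain.
Since gcd(52, 70) = 2, we have 52x ≡ 0 (mod 2) for all x, so σ(x) ≡ 0 (mod 2).
But 1 ≢ 0 (mod 2), so 1 ∈ ℤ/70ℤ has no preimage. Thus σ is not surjective.
Since σ is not surjective, we find the least positive k with σ(k) = σ(0): this means 52k ≡ 0 (mod 70), i.e. 70 ∣ 52k. Since gcd(52, 70) = 2, dividing through by 2 this holds exactly when 35 ∣ 26k, and as gcd(26, 35) = 1, exactly when 35 ∣ k.
The smallest positive such k is 35.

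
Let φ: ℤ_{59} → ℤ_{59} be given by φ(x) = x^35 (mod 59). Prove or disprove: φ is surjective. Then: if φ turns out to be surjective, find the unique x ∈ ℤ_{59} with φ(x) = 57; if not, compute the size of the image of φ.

Since 59 is prime, the nonzero elements of ℤ_{59} form a cyclic group of order 58.
As gcd(35, 58) = 1, raising to the 35th power is a bijection on this group: if x_1^35 ≡ x_2^35 then (x_1x_2^{−1})^35 = 1, and the only element of order dividing gcd(35, 58) = 1 is 1, so x_1 = x_2.
With φ(0) = 0 this makes φ injective on all of ℤ_{59}, hence bijective (finite equal-size domain and codomain). In particular φ is surjective.
Since φ is surjective, we find the preimage of 57. The inverse of x ↦ x^35 on (ℤ_{59})^× is x ↦ x^5, because 35·5 = 175 = 3·58 + 1 ≡ 1 (mod 58) and x^{58} = 1 for x ≠ 0 (Fermat). So φ⁻¹(57) = 57^5 mod 59.
Repeated squaring mod 59: 57^1 ≡ 57, 57^2 ≡ 57² = 3249 ≡ 4, 57^4 ≡ 4² = 16. Since 5 = 4 + 1, 57^5 ≡ 16·57: 16·57 = 912 ≡ 27. So 57^5 ≡ 27 (mod 59).
Hence φ⁻¹(57) = 27.

27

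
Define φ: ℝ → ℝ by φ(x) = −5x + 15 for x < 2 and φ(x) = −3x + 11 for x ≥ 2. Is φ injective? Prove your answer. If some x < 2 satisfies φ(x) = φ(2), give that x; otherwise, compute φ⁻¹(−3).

Both pieces are strictly decreasing (slopes −5 and −3), so each is injective on its own interval.
The left piece maps (−∞, 2) onto (5, ∞); the right piece maps [2, ∞) onto (−∞, 5].
These images are disjoint, so no value is attained by both pieces. So φ is injective.
Because the two images are disjoint, no x < 2 has φ(x) = φ(2), so we compute φ⁻¹(−3): −3 lies in (−∞, 5], so solve −3x + 11 = −3: x = (−3 − 11)/(−3) = 14/3.

14/3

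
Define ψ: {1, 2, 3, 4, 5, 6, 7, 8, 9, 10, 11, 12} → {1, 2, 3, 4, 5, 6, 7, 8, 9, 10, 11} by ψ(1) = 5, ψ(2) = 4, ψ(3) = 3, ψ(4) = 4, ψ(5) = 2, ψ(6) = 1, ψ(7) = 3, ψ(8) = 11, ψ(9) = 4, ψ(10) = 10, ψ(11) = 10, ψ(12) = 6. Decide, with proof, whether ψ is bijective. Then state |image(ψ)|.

ψ(2) = 4 = ψ(4) with 2 ≠ 4, so ψ is not injective, hence not bijective.
The image of ψ is {1, 2, 3, 4, 5, 6, 10, 11}, which has 8 elements.

8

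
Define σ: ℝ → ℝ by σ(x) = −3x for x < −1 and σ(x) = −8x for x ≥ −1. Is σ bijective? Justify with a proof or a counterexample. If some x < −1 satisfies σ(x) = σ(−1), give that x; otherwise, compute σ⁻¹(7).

Both pieces are strictly decreasing (slopes −3 and −8), so each is injective on its own interval.
The left piece maps (−∞, −1) onto (3, ∞); the right piece maps [−1, ∞) onto (−∞, 8].
These images overlap. In particular σ(−1) = 8 (right piece), and solving −3x = 8 on the left piece gives x = −8/3 < −1.
So σ(−8/3) = σ(−1) with −8/3 ≠ −1, and σ is not injective, hence not bijective. This x = −8/3 is the requested value below −1.

-8/3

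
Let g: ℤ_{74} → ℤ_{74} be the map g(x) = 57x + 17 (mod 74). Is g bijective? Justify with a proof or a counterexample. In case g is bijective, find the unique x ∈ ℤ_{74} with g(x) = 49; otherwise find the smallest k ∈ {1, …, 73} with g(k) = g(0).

By definition, injectivity means: for all a, b in the domain, g(a) = g(b) implies a = b.
If g(a) = g(b), then 57a ≡ 57b (mod 74). Because gcd(57, 74) = 1, we may cancel 57 to get a ≡ b (mod 74).
We now compute 57⁻¹ mod 74 explicitly. Euclid's algorithm: 74 = 1·57 + 17, 57 = 3·17 + 6, 17 = 2·6 + 5, 6 = 1·5 + 1; back-substituting gives 1 = 13·57 − 10·74, so 57⁻¹ ≡ 13 (mod 74).
Then y ↦ 13(y − 17) is a two-sided inverse to g, so every y ∈ ℤ_{74} has a preimage.
Hence g is bijective.
Since g is bijective, we compute g⁻¹(49): solve 57x + 17 ≡ 49 (mod 74), i.e. 57x ≡ 32 (mod 74).
Multiplying by 57⁻¹ = 13 gives x ≡ 13·32 = 416 = 5·74 + 46 ≡ 46 (mod 74).
Check: g(46) = 57·46 + 17 = 2639 = 35·74 + 49 ≡ 49 (mod 74).

46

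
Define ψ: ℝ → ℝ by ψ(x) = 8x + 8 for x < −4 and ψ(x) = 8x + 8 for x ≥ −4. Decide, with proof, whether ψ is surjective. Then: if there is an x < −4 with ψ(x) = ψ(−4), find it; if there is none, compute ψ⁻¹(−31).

-39/8

Both pieces are strictly increasing (slopes 8 and 8), so each is injective on its own interval.
The left piece maps (−∞, −4) onto (−∞, −24); the right piece maps [−4, ∞) onto [−24, ∞).
These images together cover ℝ, so ψ is surjective.
Because the two images are disjoint, no x < −4 has ψ(x) = ψ(−4), so we compute ψ⁻¹(−31): −31 lies in (−∞, −24), so solve 8x + 8 = −31: x = (−31 − 8)/8 = −39/8.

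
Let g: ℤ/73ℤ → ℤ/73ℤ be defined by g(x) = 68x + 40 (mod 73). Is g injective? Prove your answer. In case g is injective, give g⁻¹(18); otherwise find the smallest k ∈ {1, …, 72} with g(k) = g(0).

19

Recall: injectivity means: for all u, v in the domain, g(u) = g(v) implies u = v.
Suppose g(u) = g(v) in ℤ/73ℤ. Then 68u + 40 ≡ 68v + 40 (mod 73), thus 68(u − v) ≡ 0 (mod 73).
Since gcd(68, 73) = 1, 68 is invertible modulo 73, hence u − v ≡ 0 (mod 73), i.e. u = v.
Therefore g is injective.
We now compute 68⁻¹ mod 73 explicitly. Euclid's algorithm: 73 = 1·68 + 5, 68 = 13·5 + 3, 5 = 1·3 + 2, 3 = 1·2 + 1; back-substituting gives 1 = 29·68 − 27·73, so 68⁻¹ ≡ 29 (mod 73).
Since g is injective, we compute g⁻¹(18): solve 68x + 40 ≡ 18 (mod 73), i.e. 68x ≡ 51 (mod 73).
Multiplying by 68⁻¹ = 29 gives x ≡ 29·51 = 1479 = 20·73 + 19 ≡ 19 (mod 73).
Check: g(19) = 68·19 + 40 = 1332 = 18·73 + 18 ≡ 18 (mod 73).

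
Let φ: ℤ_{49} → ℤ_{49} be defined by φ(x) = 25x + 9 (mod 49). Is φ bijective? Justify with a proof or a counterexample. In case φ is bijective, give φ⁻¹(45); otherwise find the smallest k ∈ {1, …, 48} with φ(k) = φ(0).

Recall that injectivity means: for all a, b in the domain, φ(a) = φ(b) implies a = b.
Suppose φ(a) = φ(b) in ℤ_{49}. Then 25a + 9 ≡ 25b + 9 (mod 49), hence 25(a − b) ≡ 0 (mod 49).
Since gcd(25, 49) = 1, 25 is invertible modulo 49, so a − b ≡ 0 (mod 49), i.e. a = b.
We now compute 25⁻¹ mod 49 explicitly. Euclid's algorithm: 49 = 1·25 + 24, 25 = 1·24 + 1; back-substituting gives 1 = 2·25 − 1·49, so 25⁻¹ ≡ 2 (mod 49).
Then y ↦ 2(y − 9) is a two-sided inverse to φ, so every y ∈ ℤ_{49} has a preimage.
Hence φ is bijective.
Since φ is bijective, we find φ⁻¹(45): we need 25x ≡ 45 − 9 ≡ 36 (mod 49). Using 25⁻¹ = 2: x ≡ 2·36 = 72 = 1·49 + 23, so x = 23.
Check: φ(23) = 25·23 + 9 = 584 = 11·49 + 45 ≡ 45 (mod 49).

23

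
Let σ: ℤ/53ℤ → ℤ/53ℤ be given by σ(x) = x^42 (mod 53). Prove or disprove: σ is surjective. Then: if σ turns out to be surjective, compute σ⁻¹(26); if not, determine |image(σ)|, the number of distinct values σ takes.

27

σ(26): Repeated squaring mod 53: 26^1 ≡ 26, 26^2 ≡ 26² = 676 ≡ 40, 26^4 ≡ 40² = 1600 ≡ 10, 26^8 ≡ 10² = 100 ≡ 47, 26^16 ≡ 47² = 2209 ≡ 36, 26^32 ≡ 36² = 1296 ≡ 24. Since 42 = 32 + 8 + 2, 26^42 ≡ 24·47·40: 24·47 = 1128 ≡ 15, then 15·40 = 600 ≡ 17. So 26^42 ≡ 17 (mod 53).
σ(27): Repeated squaring mod 53: 27^1 ≡ 27, 27^2 ≡ 27² = 729 ≡ 40, 27^4 ≡ 40² = 1600 ≡ 10, 27^8 ≡ 10² = 100 ≡ 47, 27^16 ≡ 47² = 2209 ≡ 36, 27^32 ≡ 36² = 1296 ≡ 24. Since 42 = 32 + 8 + 2, 27^42 ≡ 24·47·40: 24·47 = 1128 ≡ 15, then 15·40 = 600 ≡ 17. So 27^42 ≡ 17 (mod 53).
So σ(26) = σ(27) = 17 while 26 ≠ 27, therefore σ is not injective.
A non-injective map from the 53-element set ℤ/53ℤ to itself takes at most 52 distinct values, so it cannot be surjective. Thus σ is not surjective.
Since σ is not surjective, we determine |image(σ)|. Computing x^42 mod 53 for each x (by repeated squaring, reducing mod 53 at every step), the values σ(0), σ(1), …, σ(52) are: 0, 1, 25, 38, 42, 40, 49, 28, 43, 13, 46, 47, 6, 24, 11, 36, 15, 16, 7, 29, 37, 4, 9, 52, 44, 10, 17, 17, 10, 44, 52, 9, 4, 37, 29, 7, 16, 15, 36, 11, 24, 6, 47, 46, 13, 43, 28, 49, 40, 42, 38, 25, 1.
The distinct values are {0, 1, 4, 6, 7, 9, 10, 11, 13, 15, 16, 17, 24, 25, 28, 29, 36, 37, 38, 40, 42, 43, 44, 46, 47, 49, 52}; there are 27 of them.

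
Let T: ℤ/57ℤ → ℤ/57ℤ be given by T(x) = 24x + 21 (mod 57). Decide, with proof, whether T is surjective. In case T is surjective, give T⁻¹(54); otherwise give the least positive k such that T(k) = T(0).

19

Recall that surjectivity means every element of the codomain has a preimage under T.
Since gcd(24, 57) = 3, we have 24x ≡ 0 (mod 3) for all x, so T(x) ≡ 0 (mod 3).
But 1 ≢ 0 (mod 3), so 1 ∈ ℤ/57ℤ has no preimage. Hence T is not surjective.
Since T is not surjective, we find the least positive k with T(k) = T(0): this means 24k ≡ 0 (mod 57), i.e. 57 ∣ 24k. Since gcd(24, 57) = 3, dividing through by 3 this holds exactly when 19 ∣ 8k, and as gcd(8, 19) = 1, exactly when 19 ∣ k.
The smallest positive such k is 19.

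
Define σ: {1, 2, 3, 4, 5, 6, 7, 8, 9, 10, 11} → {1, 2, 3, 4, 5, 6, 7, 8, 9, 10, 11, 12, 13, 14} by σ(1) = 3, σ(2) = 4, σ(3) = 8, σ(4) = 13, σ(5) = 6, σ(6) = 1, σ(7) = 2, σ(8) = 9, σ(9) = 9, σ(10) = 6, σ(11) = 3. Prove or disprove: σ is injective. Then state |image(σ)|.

σ(8) = 9 = σ(9) with 8 ≠ 9, so σ is not injective.
The image of σ is {1, 2, 3, 4, 6, 8, 9, 13}, which has 8 elements.

8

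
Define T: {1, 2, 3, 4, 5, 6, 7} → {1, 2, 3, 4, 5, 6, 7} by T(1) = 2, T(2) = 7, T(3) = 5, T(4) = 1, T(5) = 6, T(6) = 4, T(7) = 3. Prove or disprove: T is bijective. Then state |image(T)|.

7

The values 2, 7, 5, 1, 6, 4, 3 are a permutation of {1, 2, 3, 4, 5, 6, 7}: each element appears exactly once.
So T is injective and surjective, hence bijective.
The image of T is {1, 2, 3, 4, 5, 6, 7}, which has 7 elements.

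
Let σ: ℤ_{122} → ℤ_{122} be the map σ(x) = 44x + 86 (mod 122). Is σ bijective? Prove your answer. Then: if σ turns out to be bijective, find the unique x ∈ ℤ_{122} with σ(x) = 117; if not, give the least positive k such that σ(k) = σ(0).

61

We have gcd(44, 122) = 2 > 1. Taking a = 0 and b = 61: σ(0) = 86 and σ(61) = 44·61 + 86 = 2770 ≡ 86 (mod 122).
So σ(0) = σ(61) while 0 ≠ 61, therefore σ is not injective, hence not bijective.
Since σ is not bijective, we find the least positive k with σ(k) = σ(0): this means 44k ≡ 0 (mod 122), i.e. 122 ∣ 44k. Since gcd(44, 122) = 2, dividing through by 2 this holds exactly when 61 ∣ 22k, and as gcd(22, 61) = 1, exactly when 61 ∣ k.
The smallest positive such k is 61.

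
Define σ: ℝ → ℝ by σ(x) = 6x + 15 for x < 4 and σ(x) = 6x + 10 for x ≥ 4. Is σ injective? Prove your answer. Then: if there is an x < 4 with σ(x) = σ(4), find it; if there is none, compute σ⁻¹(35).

19/6

Both pieces are strictly increasing (slopes 6 and 6), so each is injective on its own interval.
The left piece maps (−∞, 4) onto (−∞, 39); the right piece maps [4, ∞) onto [34, ∞).
These images overlap. In particular σ(4) = 34 (right piece), and solving 6x + 15 = 34 on the left piece gives x = 19/6 < 4.
So σ(19/6) = σ(4) with 19/6 ≠ 4, and σ is not injective. This x = 19/6 is the requested value below 4.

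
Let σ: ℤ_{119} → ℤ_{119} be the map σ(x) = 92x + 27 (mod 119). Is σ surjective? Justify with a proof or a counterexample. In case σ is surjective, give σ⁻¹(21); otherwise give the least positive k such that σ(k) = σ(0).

Since gcd(92, 119) = 1, 92 is invertible modulo 119. Euclid's algorithm: 119 = 1·92 + 27, 92 = 3·27 + 11, 27 = 2·11 + 5, 11 = 2·5 + 1; back-substituting gives 1 = 22·92 − 17·119, so 92⁻¹ ≡ 22 (mod 119).
Then y ↦ 22(y − 27) is a two-sided inverse to σ, so every y ∈ ℤ_{119} has a preimage.
So σ is surjective.
Since σ is surjective, we compute σ⁻¹(21): solve 92x + 27 ≡ 21 (mod 119), i.e. 92x ≡ 113 (mod 119).
Multiplying by 92⁻¹ = 22 gives x ≡ 22·113 = 2486 = 20·119 + 106 ≡ 106 (mod 119).
Check: σ(106) = 92·106 + 27 = 9779 = 82·119 + 21 ≡ 21 (mod 119).

106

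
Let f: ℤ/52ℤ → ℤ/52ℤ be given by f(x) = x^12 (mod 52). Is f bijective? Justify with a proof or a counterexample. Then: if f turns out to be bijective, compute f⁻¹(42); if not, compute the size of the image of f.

f(1) = 1^12 = 1.
f(3): Repeated squaring mod 52: 3^1 ≡ 3, 3^2 ≡ 3² = 9, 3^4 ≡ 9² = 81 ≡ 29, 3^8 ≡ 29² = 841 ≡ 9. Since 12 = 8 + 4, 3^12 ≡ 9·29: 9·29 = 261 ≡ 1. So 3^12 ≡ 1 (mod 52).
So f(1) = f(3) = 1 while 1 ≠ 3, so f is not injective, hence not bijective.
Since f is not bijective, we determine |image(f)|. Computing x^12 mod 52 for each x (by repeated squaring, reducing mod 52 at every step), the values f(0), f(1), …, f(51) are: 0, 1, 40, 1, 40, 1, 40, 1, 40, 1, 40, 1, 40, 13, 40, 1, 40, 1, 40, 1, 40, 1, 40, 1, 40, 1, 0, 1, 40, 1, 40, 1, 40, 1, 40, 1, 40, 1, 40, 13, 40, 1, 40, 1, 40, 1, 40, 1, 40, 1, 40, 1.
The distinct values are {0, 1, 13, 40}; there are 4 of them.

4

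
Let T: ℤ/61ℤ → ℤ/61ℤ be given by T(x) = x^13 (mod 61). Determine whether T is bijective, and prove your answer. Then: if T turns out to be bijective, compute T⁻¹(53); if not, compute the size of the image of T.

33

Since 61 is prime, the nonzero elements of ℤ/61ℤ form a cyclic group of order 60.
As gcd(13, 60) = 1, raising to the 13th power is a bijection on this group: if x_1^13 ≡ x_2^13 then (x_1x_2^{−1})^13 = 1, and the only element of order dividing gcd(13, 60) = 1 is 1, so x_1 = x_2.
With T(0) = 0 this makes T injective on all of ℤ/61ℤ, hence bijective (finite equal-size domain and codomain). In particular T is bijective.
Since T is bijective, we find the preimage of 53. The inverse of x ↦ x^13 on (ℤ/61ℤ)^× is x ↦ x^37, because 13·37 = 481 = 8·60 + 1 ≡ 1 (mod 60) and x^{60} = 1 for x ≠ 0 (Fermat). So T⁻¹(53) = 53^37 mod 61.
Repeated squaring mod 61: 53^1 ≡ 53, 53^2 ≡ 53² = 2809 ≡ 3, 53^4 ≡ 3² = 9, 53^8 ≡ 9² = 81 ≡ 20, 53^16 ≡ 20² = 400 ≡ 34, 53^32 ≡ 34² = 1156 ≡ 58. Since 37 = 32 + 4 + 1, 53^37 ≡ 58·9·53: 58·9 = 522 ≡ 34, then 34·53 = 1802 ≡ 33. So 53^37 ≡ 33 (mod 61).
Hence T⁻¹(53) = 33.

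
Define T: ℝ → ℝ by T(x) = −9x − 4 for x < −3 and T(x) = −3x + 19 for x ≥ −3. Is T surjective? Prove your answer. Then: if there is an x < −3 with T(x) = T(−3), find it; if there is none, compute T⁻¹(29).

-32/9

Both pieces are strictly decreasing (slopes −9 and −3), so each is injective on its own interval.
The left piece maps (−∞, −3) onto (23, ∞); the right piece maps [−3, ∞) onto (−∞, 28].
The union (23, ∞) ∪ (−∞, 28] covers ℝ, so T is surjective.
For the follow-up: the images overlap, so an x < −3 with T(x) = T(−3) exists. T(−3) = 28; solving −9x − 4 = 28 for x < −3 gives x = (28 + 4)/(−9) = −32/9.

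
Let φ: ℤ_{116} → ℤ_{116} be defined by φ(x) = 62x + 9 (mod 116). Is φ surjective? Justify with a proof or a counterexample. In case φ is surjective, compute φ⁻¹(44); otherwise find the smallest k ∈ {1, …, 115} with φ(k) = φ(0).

Since gcd(62, 116) = 2, we have 62x ≡ 0 (mod 2) for all x, so φ(x) ≡ 1 (mod 2).
But 0 ≢ 1 (mod 2), so 0 ∈ ℤ_{116} has no preimage. Therefore φ is not surjective.
Since φ is not surjective, we find the least positive k with φ(k) = φ(0): this means 62k ≡ 0 (mod 116), i.e. 116 ∣ 62k. Since gcd(62, 116) = 2, dividing through by 2 this holds exactly when 58 ∣ 31k, and as gcd(31, 58) = 1, exactly when 58 ∣ k.
The smallest positive such k is 58.

58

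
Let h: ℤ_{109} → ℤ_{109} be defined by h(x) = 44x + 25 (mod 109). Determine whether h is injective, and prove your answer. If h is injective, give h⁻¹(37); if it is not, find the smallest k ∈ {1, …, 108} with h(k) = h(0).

Suppose h(u) = h(v) in ℤ_{109}. Then 44u + 25 ≡ 44v + 25 (mod 109), thus 44(u − v) ≡ 0 (mod 109).
Since gcd(44, 109) = 1, 44 is invertible modulo 109, therefore u − v ≡ 0 (mod 109), i.e. u = v.
So h is injective.
We now compute 44⁻¹ mod 109 explicitly. Euclid's algorithm: 109 = 2·44 + 21, 44 = 2·21 + 2, 21 = 10·2 + 1; back-substituting gives 1 = 57·44 − 23·109, so 44⁻¹ ≡ 57 (mod 109).
Since h is injective, we compute h⁻¹(37): solve 44x + 25 ≡ 37 (mod 109), i.e. 44x ≡ 12 (mod 109).
Multiplying by 44⁻¹ = 57 gives x ≡ 57·12 = 684 = 6·109 + 30 ≡ 30 (mod 109).
Check: h(30) = 44·30 + 25 = 1345 = 12·109 + 37 ≡ 37 (mod 109).

30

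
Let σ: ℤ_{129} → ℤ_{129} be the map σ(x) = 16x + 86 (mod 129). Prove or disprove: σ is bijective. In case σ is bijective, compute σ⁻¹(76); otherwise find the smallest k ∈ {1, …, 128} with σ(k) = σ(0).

80

Recall that σ is injective if σ(a) = σ(b) implies a = b.
Suppose σ(a) = σ(b) in ℤ_{129}. Then 16a + 86 ≡ 16b + 86 (mod 129), therefore 16(a − b) ≡ 0 (mod 129).
Since gcd(16, 129) = 1, 16 is invertible modulo 129, hence a − b ≡ 0 (mod 129), i.e. a = b.
We now compute 16⁻¹ mod 129 explicitly. Euclid's algorithm: 129 = 8·16 + 1; back-substituting gives 1 = 121·16 − 15·129, so 16⁻¹ ≡ 121 (mod 129).
For any y ∈ ℤ_{129}, x = 121(y − 86) mod 129 satisfies σ(x) = 16·121(y − 86) + 86 ≡ y (since 16·121 ≡ 1 mod 129). So every y has a preimage.
Thus σ is bijective.
Since σ is bijective, we compute σ⁻¹(76): solve 16x + 86 ≡ 76 (mod 129), i.e. 16x ≡ 119 (mod 129).
Multiplying by 16⁻¹ = 121 gives x ≡ 121·119 = 14399 = 111·129 + 80 ≡ 80 (mod 129).
Check: σ(80) = 16·80 + 86 = 1366 = 10·129 + 76 ≡ 76 (mod 129).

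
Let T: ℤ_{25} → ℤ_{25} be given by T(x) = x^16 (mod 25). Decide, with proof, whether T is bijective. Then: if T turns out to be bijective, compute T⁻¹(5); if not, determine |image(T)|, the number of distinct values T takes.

T(3): Repeated squaring mod 25: 3^1 ≡ 3, 3^2 ≡ 3² = 9, 3^4 ≡ 9² = 81 ≡ 6, 3^8 ≡ 6² = 36 ≡ 11, 3^16 ≡ 11² = 121 ≡ 21. So 3^16 ≡ 21 (mod 25).
T(4): Repeated squaring mod 25: 4^1 ≡ 4, 4^2 ≡ 4² = 16, 4^4 ≡ 16² = 256 ≡ 6, 4^8 ≡ 6² = 36 ≡ 11, 4^16 ≡ 11² = 121 ≡ 21. So 4^16 ≡ 21 (mod 25).
So T(3) = T(4) = 21 while 3 ≠ 4, hence T is not injective, hence not bijective.
Since T is not bijective, we determine |image(T)|. Computing x^16 mod 25 for each x (by repeated squaring, reducing mod 25 at every step), the values T(0), T(1), …, T(24) are: 0, 1, 11, 21, 21, 0, 6, 1, 6, 16, 0, 11, 16, 16, 11, 0, 16, 6, 1, 6, 0, 21, 21, 11, 1.
The distinct values are {0, 1, 6, 11, 16, 21}; there are 6 of them.

6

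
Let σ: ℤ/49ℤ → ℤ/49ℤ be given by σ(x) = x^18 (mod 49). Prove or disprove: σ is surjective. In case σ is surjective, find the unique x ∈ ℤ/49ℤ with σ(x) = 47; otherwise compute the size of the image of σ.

8

σ(3): Repeated squaring mod 49: 3^1 ≡ 3, 3^2 ≡ 3² = 9, 3^4 ≡ 9² = 81 ≡ 32, 3^8 ≡ 32² = 1024 ≡ 44, 3^16 ≡ 44² = 1936 ≡ 25. Since 18 = 16 + 2, 3^18 ≡ 25·9: 25·9 = 225 ≡ 29. So 3^18 ≡ 29 (mod 49).
σ(5): Repeated squaring mod 49: 5^1 ≡ 5, 5^2 ≡ 5² = 25, 5^4 ≡ 25² = 625 ≡ 37, 5^8 ≡ 37² = 1369 ≡ 46, 5^16 ≡ 46² = 2116 ≡ 9. Since 18 = 16 + 2, 5^18 ≡ 9·25: 9·25 = 225 ≡ 29. So 5^18 ≡ 29 (mod 49).
So σ(3) = σ(5) = 29 while 3 ≠ 5, therefore σ is not injective.
A non-injective map from the 49-element set ℤ/49ℤ to itself takes at most 48 distinct values, so it cannot be surjective. Therefore σ is not surjective.
Since σ is not surjective, we determine |image(σ)|. Computing x^18 mod 49 for each x (by repeated squaring, reducing mod 49 at every step), the values σ(0), σ(1), …, σ(48) are: 0, 1, 43, 29, 36, 29, 22, 0, 29, 8, 22, 43, 15, 43, 0, 8, 22, 15, 1, 1, 15, 0, 36, 36, 8, 8, 36, 36, 0, 15, 1, 1, 15, 22, 8, 0, 43, 15, 43, 22, 8, 29, 0, 22, 29, 36, 29, 43, 1.
The distinct values are {0, 1, 8, 15, 22, 29, 36, 43}; there are 8 of them.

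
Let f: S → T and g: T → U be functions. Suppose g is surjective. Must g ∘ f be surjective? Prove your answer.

not surjective

No. Take S = {1}, T = U = {1, 2, 3, 4}, f(1) = 1, and g = identity (surjective).
Then (g ∘ f)(1) = 1, and 4 ∈ U has no preimage under g ∘ f, so g ∘ f is not surjective.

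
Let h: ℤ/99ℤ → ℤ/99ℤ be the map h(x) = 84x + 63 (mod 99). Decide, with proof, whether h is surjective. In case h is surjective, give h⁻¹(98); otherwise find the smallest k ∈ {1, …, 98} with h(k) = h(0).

Since gcd(84, 99) = 3, we have 84x ≡ 0 (mod 3) for all x, so h(x) ≡ 0 (mod 3).
But 1 ≢ 0 (mod 3), so 1 ∈ ℤ/99ℤ has no preimage. Therefore h is not surjective.
Since h is not surjective, we find the least positive k with h(k) = h(0): this means 84k ≡ 0 (mod 99), i.e. 99 ∣ 84k. Since gcd(84, 99) = 3, dividing through by 3 this holds exactly when 33 ∣ 28k, and as gcd(28, 33) = 1, exactly when 33 ∣ k.
The smallest positive such k is 33.

33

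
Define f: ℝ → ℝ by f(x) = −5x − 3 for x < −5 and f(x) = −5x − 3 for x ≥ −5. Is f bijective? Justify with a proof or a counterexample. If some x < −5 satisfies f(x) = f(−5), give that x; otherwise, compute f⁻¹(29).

Both pieces are strictly decreasing (slopes −5 and −5), so each is injective on its own interval.
The left piece maps (−∞, −5) onto (22, ∞); the right piece maps [−5, ∞) onto (−∞, 22].
Since 22 = 22, the images partition ℝ: f is injective and surjective, hence bijective.
Because the two images are disjoint, no x < −5 has f(x) = f(−5), so we compute f⁻¹(29): 29 lies in (22, ∞), so solve −5x − 3 = 29: x = (29 + 3)/(−5) = −32/5.

-32/5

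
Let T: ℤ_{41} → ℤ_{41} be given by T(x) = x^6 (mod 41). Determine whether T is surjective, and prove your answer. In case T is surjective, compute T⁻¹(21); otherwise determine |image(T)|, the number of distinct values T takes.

T(20): Repeated squaring mod 41: 20^1 ≡ 20, 20^2 ≡ 20² = 400 ≡ 31, 20^4 ≡ 31² = 961 ≡ 18. Since 6 = 4 + 2, 20^6 ≡ 18·31: 18·31 = 558 ≡ 25. So 20^6 ≡ 25 (mod 41).
T(21): Repeated squaring mod 41: 21^1 ≡ 21, 21^2 ≡ 21² = 441 ≡ 31, 21^4 ≡ 31² = 961 ≡ 18. Since 6 = 4 + 2, 21^6 ≡ 18·31: 18·31 = 558 ≡ 25. So 21^6 ≡ 25 (mod 41).
So T(20) = T(21) = 25 while 20 ≠ 21, therefore T is not injective.
A non-injective map from the 41-element set ℤ_{41} to itself takes at most 40 distinct values, so it cannot be surjective. Therefore T is not surjective.
Since T is not surjective, we determine |image(T)|. Computing x^6 mod 41 for each x (by repeated squaring, reducing mod 41 at every step), the values T(0), T(1), …, T(40) are: 0, 1, 23, 32, 37, 4, 39, 20, 31, 40, 10, 33, 36, 2, 9, 5, 16, 8, 18, 21, 25, 25, 21, 18, 8, 16, 5, 9, 2, 36, 33, 10, 40, 31, 20, 39, 4, 37, 32, 23, 1.
The distinct values are {0, 1, 2, 4, 5, 8, 9, 10, 16, 18, 20, 21, 23, 25, 31, 32, 33, 36, 37, 39, 40}; there are 21 of them.

21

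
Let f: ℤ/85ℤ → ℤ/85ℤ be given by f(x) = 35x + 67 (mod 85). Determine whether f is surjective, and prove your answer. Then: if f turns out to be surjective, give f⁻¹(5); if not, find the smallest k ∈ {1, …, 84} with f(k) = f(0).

17

Since gcd(35, 85) = 5, we have 35x ≡ 0 (mod 5) for all x, so f(x) ≡ 2 (mod 5).
But 0 ≢ 2 (mod 5), so 0 ∈ ℤ/85ℤ has no preimage. Thus f is not surjective.
Since f is not surjective, we find the least positive k with f(k) = f(0): this means 35k ≡ 0 (mod 85), i.e. 85 ∣ 35k. Since gcd(35, 85) = 5, dividing through by 5 this holds exactly when 17 ∣ 7k, and as gcd(7, 17) = 1, exactly when 17 ∣ k.
The smallest positive such k is 17.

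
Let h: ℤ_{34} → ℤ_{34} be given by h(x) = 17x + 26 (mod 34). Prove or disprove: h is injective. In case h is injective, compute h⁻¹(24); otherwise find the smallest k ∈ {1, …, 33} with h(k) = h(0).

We have gcd(17, 34) = 17 > 1. Taking a = 0 and b = 2: h(0) = 26 and h(2) = 17·2 + 26 = 60 ≡ 26 (mod 34).
So h(0) = h(2) while 0 ≠ 2, hence h is not injective.
Since h is not injective, we find the least positive k with h(k) = h(0): this means 17k ≡ 0 (mod 34), i.e. 34 ∣ 17k. Since gcd(17, 34) = 17, dividing through by 17 this holds exactly when 2 ∣ k.
The smallest positive such k is 2.

2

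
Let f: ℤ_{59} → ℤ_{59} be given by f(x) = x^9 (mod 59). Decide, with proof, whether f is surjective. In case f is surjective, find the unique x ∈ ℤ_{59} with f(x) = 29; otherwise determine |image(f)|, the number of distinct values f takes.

Since 59 is prime, the nonzero elements of ℤ_{59} form a cyclic group of order 58.
As gcd(9, 58) = 1, raising to the 9th power is a bijection on this group: if s^9 ≡ t^9 then (st^{−1})^9 = 1, and the only element of order dividing gcd(9, 58) = 1 is 1, so s = t.
With f(0) = 0 this makes f injective on all of ℤ_{59}, hence bijective (finite equal-size domain and codomain). In particular f is surjective.
Since f is surjective, we find the preimage of 29. The inverse of x ↦ x^9 on (ℤ_{59})^× is x ↦ x^13, because 9·13 = 117 = 2·58 + 1 ≡ 1 (mod 58) and x^{58} = 1 for x ≠ 0 (Fermat). So f⁻¹(29) = 29^13 mod 59.
Repeated squaring mod 59: 29^1 ≡ 29, 29^2 ≡ 29² = 841 ≡ 15, 29^4 ≡ 15² = 225 ≡ 48, 29^8 ≡ 48² = 2304 ≡ 3. Since 13 = 8 + 4 + 1, 29^13 ≡ 3·48·29: 3·48 = 144 ≡ 26, then 26·29 = 754 ≡ 46. So 29^13 ≡ 46 (mod 59).
Hence f⁻¹(29) = 46.

46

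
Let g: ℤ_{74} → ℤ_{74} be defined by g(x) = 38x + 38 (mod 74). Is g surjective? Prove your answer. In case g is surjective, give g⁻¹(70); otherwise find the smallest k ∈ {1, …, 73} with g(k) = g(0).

Since gcd(38, 74) = 2, we have 38x ≡ 0 (mod 2) for all x, so g(x) ≡ 0 (mod 2).
But 1 ≢ 0 (mod 2), so 1 ∈ ℤ_{74} has no preimage. Thus g is not surjective.
Since g is not surjective, we find the least positive k with g(k) = g(0): this means 38k ≡ 0 (mod 74), i.e. 74 ∣ 38k. Since gcd(38, 74) = 2, dividing through by 2 this holds exactly when 37 ∣ 19k, and as gcd(19, 37) = 1, exactly when 37 ∣ k.
The smallest positive such k is 37.

37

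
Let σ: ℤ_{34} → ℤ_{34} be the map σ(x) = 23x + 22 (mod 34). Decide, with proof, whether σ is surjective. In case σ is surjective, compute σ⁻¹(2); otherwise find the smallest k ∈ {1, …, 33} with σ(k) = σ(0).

Since gcd(23, 34) = 1, 23 is invertible modulo 34. Euclid's algorithm: 34 = 1·23 + 11, 23 = 2·11 + 1; back-substituting gives 1 = 3·23 − 2·34, so 23⁻¹ ≡ 3 (mod 34).
Then y ↦ 3(y − 22) is a two-sided inverse to σ, so every y ∈ ℤ_{34} has a preimage.
Thus σ is surjective.
Since σ is surjective, we compute σ⁻¹(2): solve 23x + 22 ≡ 2 (mod 34), i.e. 23x ≡ 14 (mod 34).
Multiplying by 23⁻¹ = 3 gives x ≡ 3·14 = 42 = 1·34 + 8 ≡ 8 (mod 34).
Check: σ(8) = 23·8 + 22 = 206 = 6·34 + 2 ≡ 2 (mod 34).

8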